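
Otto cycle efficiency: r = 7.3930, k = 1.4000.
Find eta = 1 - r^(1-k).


r^(k-1) = 2.2260
eta = 1 - 1/2.2260 = 0.5508 = 55.0767%

55.0767%


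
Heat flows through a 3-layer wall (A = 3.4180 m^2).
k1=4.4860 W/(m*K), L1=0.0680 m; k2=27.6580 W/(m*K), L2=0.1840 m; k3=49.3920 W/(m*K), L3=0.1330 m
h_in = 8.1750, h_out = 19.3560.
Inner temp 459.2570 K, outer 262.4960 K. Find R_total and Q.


R_conv_in = 1/(8.1750*3.4180) = 0.0358
R_1 = 0.0680/(4.4860*3.4180) = 0.0044
R_2 = 0.1840/(27.6580*3.4180) = 0.0019
R_3 = 0.1330/(49.3920*3.4180) = 0.0008
R_conv_out = 1/(19.3560*3.4180) = 0.0151
R_total = 0.0581 K/W
Q = 196.7610 / 0.0581 = 3388.2023 W

R_total = 0.0581 K/W, Q = 3388.2023 W


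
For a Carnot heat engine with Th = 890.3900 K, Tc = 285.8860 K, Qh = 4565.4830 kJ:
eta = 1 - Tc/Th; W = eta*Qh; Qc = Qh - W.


eta = 1 - 285.8860/890.3900 = 0.6789
W = 0.6789 * 4565.4830 = 3099.5999 kJ
Qc = 4565.4830 - 3099.5999 = 1465.8831 kJ

eta = 67.8920%, W = 3099.5999 kJ, Qc = 1465.8831 kJ


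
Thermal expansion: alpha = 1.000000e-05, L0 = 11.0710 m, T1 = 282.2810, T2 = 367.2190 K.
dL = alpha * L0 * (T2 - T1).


dT = 84.9380 K
dL = 1.000000e-05 * 11.0710 * 84.9380 = 0.009403 m
L_final = 11.080403 m

dL = 0.009403 m


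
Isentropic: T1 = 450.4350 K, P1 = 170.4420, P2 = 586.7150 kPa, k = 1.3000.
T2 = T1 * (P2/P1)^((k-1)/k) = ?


(k-1)/k = 0.2308
(P2/P1)^exp = 1.3301
T2 = 450.4350 * 1.3301 = 599.1295 K

599.1295 K


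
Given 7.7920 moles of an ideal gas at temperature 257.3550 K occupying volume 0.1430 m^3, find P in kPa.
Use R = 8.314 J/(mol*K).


P = nRT/V = 7.7920 * 8.314 * 257.3550 / 0.1430
= 16672.1487 / 0.1430 = 116588.4522 Pa = 116.5885 kPa

116.5885 kPa


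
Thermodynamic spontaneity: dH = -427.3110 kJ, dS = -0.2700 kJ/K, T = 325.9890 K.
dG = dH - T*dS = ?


T*dS = 325.9890 * -0.2700 = -88.0170 kJ
dG = -427.3110 + 88.0170 = -339.2940 kJ (spontaneous)

dG = -339.2940 kJ, spontaneous


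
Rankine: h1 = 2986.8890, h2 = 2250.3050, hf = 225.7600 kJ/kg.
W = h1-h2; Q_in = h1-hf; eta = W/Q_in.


W = 736.5840 kJ/kg
Q_in = 2761.1290 kJ/kg
eta = 0.2668 = 26.6769%

eta = 26.6769%


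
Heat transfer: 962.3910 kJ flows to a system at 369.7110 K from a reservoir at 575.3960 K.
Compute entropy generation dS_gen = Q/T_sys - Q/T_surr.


dS_sys = 962.3910/369.7110 = 2.6031 kJ/K
dS_surr = -962.3910/575.3960 = -1.6726 kJ/K
dS_gen = 2.6031 - 1.6726 = 0.9305 kJ/K (irreversible)

dS_gen = 0.9305 kJ/K, irreversible


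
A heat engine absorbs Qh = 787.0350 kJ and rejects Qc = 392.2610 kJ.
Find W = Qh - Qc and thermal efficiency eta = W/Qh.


W = 787.0350 - 392.2610 = 394.7740 kJ
eta = 394.7740 / 787.0350 = 0.5016 = 50.1596%

W = 394.7740 kJ, eta = 50.1596%


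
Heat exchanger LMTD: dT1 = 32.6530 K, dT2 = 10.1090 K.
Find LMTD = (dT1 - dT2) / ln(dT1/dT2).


dT1/dT2 = 3.2301
ln(dT1/dT2) = 1.1725
LMTD = 22.5440 / 1.1725 = 19.2271 K

19.2271 K


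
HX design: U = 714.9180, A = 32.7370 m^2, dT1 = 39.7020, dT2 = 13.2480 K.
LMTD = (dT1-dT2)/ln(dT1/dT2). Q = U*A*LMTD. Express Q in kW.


LMTD = 24.1027 K
Q = 714.9180 * 32.7370 * 24.1027 = 564105.2999 W = 564.1053 kW

564.1053 kW


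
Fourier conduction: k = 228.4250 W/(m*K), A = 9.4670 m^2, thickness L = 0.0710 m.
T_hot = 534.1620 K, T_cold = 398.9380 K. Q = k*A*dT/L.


dT = 135.2240 K
Q = 228.4250 * 9.4670 * 135.2240 / 0.0710 = 4118617.3100 W

4118617.3100 W


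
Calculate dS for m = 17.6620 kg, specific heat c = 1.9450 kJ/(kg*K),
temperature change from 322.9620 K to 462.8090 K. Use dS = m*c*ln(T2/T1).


T2/T1 = 1.4330
ln(T2/T1) = 0.3598
dS = 17.6620 * 1.9450 * 0.3598 = 12.3594 kJ/K

12.3594 kJ/K


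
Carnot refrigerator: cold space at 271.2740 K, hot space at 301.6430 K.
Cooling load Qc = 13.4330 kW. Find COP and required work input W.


COP = 271.2740 / 30.3690 = 8.9326
W = 13.4330 / 8.9326 = 1.5038 kW

COP = 8.9326, W = 1.5038 kW


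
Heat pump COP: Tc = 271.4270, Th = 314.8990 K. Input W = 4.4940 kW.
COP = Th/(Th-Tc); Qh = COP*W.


COP = 314.8990 / 43.4720 = 7.2437
Qh = 7.2437 * 4.4940 = 32.5533 kW

COP = 7.2437, Qh = 32.5533 kW


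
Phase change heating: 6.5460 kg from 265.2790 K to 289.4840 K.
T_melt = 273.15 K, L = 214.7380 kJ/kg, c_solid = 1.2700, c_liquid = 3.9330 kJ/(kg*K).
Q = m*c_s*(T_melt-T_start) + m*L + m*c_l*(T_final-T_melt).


Q1 (sensible, solid) = 6.5460 * 1.2700 * 7.8710 = 65.4349 kJ
Q2 (latent) = 6.5460 * 214.7380 = 1405.6749 kJ
Q3 (sensible, liquid) = 6.5460 * 3.9330 * 16.3340 = 420.5257 kJ
Q_total = 1891.6355 kJ

1891.6355 kJ


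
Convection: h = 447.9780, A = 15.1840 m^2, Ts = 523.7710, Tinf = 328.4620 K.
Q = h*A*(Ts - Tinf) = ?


dT = 195.3090 K
Q = 447.9780 * 15.1840 * 195.3090 = 1328510.9489 W

1328510.9489 W


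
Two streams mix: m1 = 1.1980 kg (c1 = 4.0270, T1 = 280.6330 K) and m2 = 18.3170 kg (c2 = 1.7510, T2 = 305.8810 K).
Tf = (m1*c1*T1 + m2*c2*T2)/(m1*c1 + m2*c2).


num = 11164.4125
den = 36.8974
Tf = 302.5798 K

302.5798 K


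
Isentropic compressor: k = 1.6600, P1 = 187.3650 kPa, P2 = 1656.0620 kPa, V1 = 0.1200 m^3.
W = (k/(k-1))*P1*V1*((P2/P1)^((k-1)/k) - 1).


(k-1)/k = 0.3976
(P2/P1)^exp = 2.3783
W = 2.5152 * 187.3650 * 0.1200 * (2.3783 - 1) = 77.9456 kJ

77.9456 kJ


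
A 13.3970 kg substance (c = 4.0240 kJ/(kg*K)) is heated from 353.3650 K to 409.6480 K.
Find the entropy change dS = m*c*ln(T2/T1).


T2/T1 = 1.1593
ln(T2/T1) = 0.1478
dS = 13.3970 * 4.0240 * 0.1478 = 7.9677 kJ/K

7.9677 kJ/K


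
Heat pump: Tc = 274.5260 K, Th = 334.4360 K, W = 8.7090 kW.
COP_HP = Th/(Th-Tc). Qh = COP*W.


COP = 334.4360 / 59.9100 = 5.5823
Qh = 5.5823 * 8.7090 = 48.6163 kW

COP = 5.5823, Qh = 48.6163 kW


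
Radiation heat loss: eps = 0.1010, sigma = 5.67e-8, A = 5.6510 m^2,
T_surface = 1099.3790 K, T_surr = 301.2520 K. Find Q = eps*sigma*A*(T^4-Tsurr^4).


T^4 = 1.4608e+12
Tsurr^4 = 8.2361e+09
Q = 0.1010 * 5.67e-8 * 5.6510 * 1.4526e+12 = 47007.1563 W

47007.1563 W


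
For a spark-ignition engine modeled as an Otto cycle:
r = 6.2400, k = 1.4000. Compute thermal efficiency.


r^(k-1) = 2.0801
eta = 1 - 1/2.0801 = 0.5192 = 51.9242%

51.9242%


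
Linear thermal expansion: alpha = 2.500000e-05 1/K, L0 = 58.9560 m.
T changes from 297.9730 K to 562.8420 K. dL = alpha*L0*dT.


dT = 264.8690 K
dL = 2.500000e-05 * 58.9560 * 264.8690 = 0.390390 m
L_final = 59.346390 m

dL = 0.390390 m


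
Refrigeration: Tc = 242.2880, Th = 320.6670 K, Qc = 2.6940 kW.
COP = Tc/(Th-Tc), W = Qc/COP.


COP = 242.2880 / 78.3790 = 3.0912
W = 2.6940 / 3.0912 = 0.8715 kW

COP = 3.0912, W = 0.8715 kW


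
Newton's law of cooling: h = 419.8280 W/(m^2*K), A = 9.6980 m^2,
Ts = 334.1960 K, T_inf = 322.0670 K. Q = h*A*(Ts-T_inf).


dT = 12.1290 K
Q = 419.8280 * 9.6980 * 12.1290 = 49383.1258 W

49383.1258 W


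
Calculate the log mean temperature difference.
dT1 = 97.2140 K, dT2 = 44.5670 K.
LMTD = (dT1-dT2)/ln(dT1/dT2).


dT1/dT2 = 2.1813
ln(dT1/dT2) = 0.7799
LMTD = 52.6470 / 0.7799 = 67.5030 K

67.5030 K


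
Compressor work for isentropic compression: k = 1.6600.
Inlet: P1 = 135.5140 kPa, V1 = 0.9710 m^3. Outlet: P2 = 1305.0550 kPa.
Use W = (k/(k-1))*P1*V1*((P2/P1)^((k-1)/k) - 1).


(k-1)/k = 0.3976
(P2/P1)^exp = 2.4609
W = 2.5152 * 135.5140 * 0.9710 * (2.4609 - 1) = 483.4787 kJ

483.4787 kJ


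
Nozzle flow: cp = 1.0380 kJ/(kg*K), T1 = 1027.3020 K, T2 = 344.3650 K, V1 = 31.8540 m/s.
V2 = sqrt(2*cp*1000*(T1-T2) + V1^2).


dT = 682.9370 K
2*cp*1000*dT = 1417777.2120
V1^2 = 1014.6773
V2 = sqrt(1418791.8893) = 1191.1305 m/s

1191.1305 m/s


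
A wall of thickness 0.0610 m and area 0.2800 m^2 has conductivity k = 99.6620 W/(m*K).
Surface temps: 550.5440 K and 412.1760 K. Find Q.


dT = 138.3680 K
Q = 99.6620 * 0.2800 * 138.3680 / 0.0610 = 63298.5058 W

63298.5058 W


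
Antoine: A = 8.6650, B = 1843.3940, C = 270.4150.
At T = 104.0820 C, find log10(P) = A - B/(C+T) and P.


C+T = 374.4970
B/(C+T) = 4.9223
log10(P) = 8.6650 - 4.9223 = 3.7427
P = 10^3.7427 = 5529.4278 mmHg

5529.4278 mmHg


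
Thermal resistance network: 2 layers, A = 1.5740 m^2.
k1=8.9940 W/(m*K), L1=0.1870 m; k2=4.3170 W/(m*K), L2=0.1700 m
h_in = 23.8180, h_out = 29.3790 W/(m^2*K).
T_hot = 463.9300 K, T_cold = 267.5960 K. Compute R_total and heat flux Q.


R_conv_in = 1/(23.8180*1.5740) = 0.0267
R_1 = 0.1870/(8.9940*1.5740) = 0.0132
R_2 = 0.1700/(4.3170*1.5740) = 0.0250
R_conv_out = 1/(29.3790*1.5740) = 0.0216
R_total = 0.0865 K/W
Q = 196.3340 / 0.0865 = 2269.0438 W

R_total = 0.0865 K/W, Q = 2269.0438 W


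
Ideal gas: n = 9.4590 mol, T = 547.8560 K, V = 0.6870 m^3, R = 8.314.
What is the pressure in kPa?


P = nRT/V = 9.4590 * 8.314 * 547.8560 / 0.6870
= 43084.5606 / 0.6870 = 62714.0620 Pa = 62.7141 kPa

62.7141 kPa


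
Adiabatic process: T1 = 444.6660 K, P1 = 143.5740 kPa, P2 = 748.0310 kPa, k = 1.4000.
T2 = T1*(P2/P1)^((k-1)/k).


(k-1)/k = 0.2857
(P2/P1)^exp = 1.6026
T2 = 444.6660 * 1.6026 = 712.6010 K

712.6010 K


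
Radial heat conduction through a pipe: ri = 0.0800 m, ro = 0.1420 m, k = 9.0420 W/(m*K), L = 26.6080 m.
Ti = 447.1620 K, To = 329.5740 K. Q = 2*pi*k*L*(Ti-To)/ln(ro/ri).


dT = 117.5880 K
ln(ro/ri) = 0.5738
Q = 2*pi*9.0420*26.6080*117.5880 / 0.5738 = 309783.8284 W

309783.8284 W


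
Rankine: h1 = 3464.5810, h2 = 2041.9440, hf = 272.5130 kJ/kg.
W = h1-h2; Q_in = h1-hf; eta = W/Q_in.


W = 1422.6370 kJ/kg
Q_in = 3192.0680 kJ/kg
eta = 0.4457 = 44.5679%

eta = 44.5679%


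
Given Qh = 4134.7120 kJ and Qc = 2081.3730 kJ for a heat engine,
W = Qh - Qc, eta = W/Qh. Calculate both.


W = 4134.7120 - 2081.3730 = 2053.3390 kJ
eta = 2053.3390 / 4134.7120 = 0.4966 = 49.6610%

W = 2053.3390 kJ, eta = 49.6610%


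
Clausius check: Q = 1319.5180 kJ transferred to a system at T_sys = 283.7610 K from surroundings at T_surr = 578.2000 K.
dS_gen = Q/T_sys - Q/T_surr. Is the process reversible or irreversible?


dS_sys = 1319.5180/283.7610 = 4.6501 kJ/K
dS_surr = -1319.5180/578.2000 = -2.2821 kJ/K
dS_gen = 4.6501 - 2.2821 = 2.3680 kJ/K (irreversible)

dS_gen = 2.3680 kJ/K, irreversible


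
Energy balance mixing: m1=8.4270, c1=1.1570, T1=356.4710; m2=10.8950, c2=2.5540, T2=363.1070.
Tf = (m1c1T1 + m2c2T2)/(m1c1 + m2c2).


num = 13579.3598
den = 37.5759
Tf = 361.3851 K

361.3851 K


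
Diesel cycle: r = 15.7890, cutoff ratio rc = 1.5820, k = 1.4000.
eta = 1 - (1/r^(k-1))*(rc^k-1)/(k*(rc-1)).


r^(k-1) = 3.0154
rc^k = 1.9006
eta = 0.6334 = 63.3448%

63.3448%


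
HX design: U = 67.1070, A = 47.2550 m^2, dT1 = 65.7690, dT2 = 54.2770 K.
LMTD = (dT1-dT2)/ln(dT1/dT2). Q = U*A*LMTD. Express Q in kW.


LMTD = 59.8392 K
Q = 67.1070 * 47.2550 * 59.8392 = 189758.5416 W = 189.7585 kW

189.7585 kW


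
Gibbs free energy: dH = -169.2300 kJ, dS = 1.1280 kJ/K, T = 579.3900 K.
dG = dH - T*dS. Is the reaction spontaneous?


T*dS = 579.3900 * 1.1280 = 653.5519 kJ
dG = -169.2300 - 653.5519 = -822.7819 kJ (spontaneous)

dG = -822.7819 kJ, spontaneous


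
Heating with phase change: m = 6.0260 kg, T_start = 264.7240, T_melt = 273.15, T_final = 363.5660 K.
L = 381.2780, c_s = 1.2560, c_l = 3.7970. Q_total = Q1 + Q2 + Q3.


Q1 (sensible, solid) = 6.0260 * 1.2560 * 8.4260 = 63.7735 kJ
Q2 (latent) = 6.0260 * 381.2780 = 2297.5812 kJ
Q3 (sensible, liquid) = 6.0260 * 3.7970 * 90.4160 = 2068.7834 kJ
Q_total = 4430.1381 kJ

4430.1381 kJ


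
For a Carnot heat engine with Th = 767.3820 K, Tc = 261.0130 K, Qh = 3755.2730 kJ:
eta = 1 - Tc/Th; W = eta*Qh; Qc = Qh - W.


eta = 1 - 261.0130/767.3820 = 0.6599
W = 0.6599 * 3755.2730 = 2477.9756 kJ
Qc = 3755.2730 - 2477.9756 = 1277.2974 kJ

eta = 65.9866%, W = 2477.9756 kJ, Qc = 1277.2974 kJ


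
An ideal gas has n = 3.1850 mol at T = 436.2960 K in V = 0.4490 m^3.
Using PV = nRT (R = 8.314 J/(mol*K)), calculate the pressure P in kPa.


P = nRT/V = 3.1850 * 8.314 * 436.2960 / 0.4490
= 11553.1573 / 0.4490 = 25730.8627 Pa = 25.7309 kPa

25.7309 kPa


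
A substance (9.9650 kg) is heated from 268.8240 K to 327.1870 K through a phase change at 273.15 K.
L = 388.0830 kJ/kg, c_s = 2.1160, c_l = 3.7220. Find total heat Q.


Q1 (sensible, solid) = 9.9650 * 2.1160 * 4.3260 = 91.2178 kJ
Q2 (latent) = 9.9650 * 388.0830 = 3867.2471 kJ
Q3 (sensible, liquid) = 9.9650 * 3.7220 * 54.0370 = 2004.2177 kJ
Q_total = 5962.6826 kJ

5962.6826 kJ


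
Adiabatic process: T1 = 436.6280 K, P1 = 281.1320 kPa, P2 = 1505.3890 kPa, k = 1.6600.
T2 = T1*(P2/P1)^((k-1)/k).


(k-1)/k = 0.3976
(P2/P1)^exp = 1.9487
T2 = 436.6280 * 1.9487 = 850.8460 K

850.8460 K


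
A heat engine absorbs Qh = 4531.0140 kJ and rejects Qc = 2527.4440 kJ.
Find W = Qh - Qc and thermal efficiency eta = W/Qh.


W = 4531.0140 - 2527.4440 = 2003.5700 kJ
eta = 2003.5700 / 4531.0140 = 0.4422 = 44.2190%

W = 2003.5700 kJ, eta = 44.2190%


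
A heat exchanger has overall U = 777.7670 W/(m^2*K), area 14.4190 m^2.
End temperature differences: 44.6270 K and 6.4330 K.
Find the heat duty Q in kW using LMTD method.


LMTD = 19.7192 K
Q = 777.7670 * 14.4190 * 19.7192 = 221142.9165 W = 221.1429 kW

221.1429 kW


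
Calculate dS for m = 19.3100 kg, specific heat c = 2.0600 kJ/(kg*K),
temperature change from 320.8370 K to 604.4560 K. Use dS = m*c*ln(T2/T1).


T2/T1 = 1.8840
ln(T2/T1) = 0.6334
dS = 19.3100 * 2.0600 * 0.6334 = 25.1956 kJ/K

25.1956 kJ/K


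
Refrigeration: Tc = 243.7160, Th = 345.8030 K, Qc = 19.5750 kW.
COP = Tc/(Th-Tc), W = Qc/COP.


COP = 243.7160 / 102.0870 = 2.3873
W = 19.5750 / 2.3873 = 8.1995 kW

COP = 2.3873, W = 8.1995 kW


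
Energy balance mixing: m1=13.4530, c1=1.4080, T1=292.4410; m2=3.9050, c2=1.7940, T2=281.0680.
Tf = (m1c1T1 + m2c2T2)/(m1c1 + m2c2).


num = 7508.4075
den = 25.9474
Tf = 289.3704 K

289.3704 K


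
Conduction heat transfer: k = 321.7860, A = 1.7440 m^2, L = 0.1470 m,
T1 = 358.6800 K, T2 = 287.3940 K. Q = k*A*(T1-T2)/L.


dT = 71.2860 K
Q = 321.7860 * 1.7440 * 71.2860 / 0.1470 = 272145.1114 W

272145.1114 W


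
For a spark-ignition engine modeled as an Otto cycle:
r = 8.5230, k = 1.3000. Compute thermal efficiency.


r^(k-1) = 1.9019
eta = 1 - 1/1.9019 = 0.4742 = 47.4198%

47.4198%


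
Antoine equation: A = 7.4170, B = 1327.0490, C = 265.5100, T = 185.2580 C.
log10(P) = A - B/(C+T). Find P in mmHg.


C+T = 450.7680
B/(C+T) = 2.9440
log10(P) = 7.4170 - 2.9440 = 4.4730
P = 10^4.4730 = 29718.4807 mmHg

29718.4807 mmHg


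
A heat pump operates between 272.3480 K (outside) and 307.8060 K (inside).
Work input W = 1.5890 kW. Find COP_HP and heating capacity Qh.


COP = 307.8060 / 35.4580 = 8.6809
Qh = 8.6809 * 1.5890 = 13.7939 kW

COP = 8.6809, Qh = 13.7939 kW


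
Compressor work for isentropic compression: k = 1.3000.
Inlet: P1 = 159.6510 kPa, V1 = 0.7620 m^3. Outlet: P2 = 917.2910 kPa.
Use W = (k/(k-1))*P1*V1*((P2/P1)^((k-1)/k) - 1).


(k-1)/k = 0.2308
(P2/P1)^exp = 1.4970
W = 4.3333 * 159.6510 * 0.7620 * (1.4970 - 1) = 262.0195 kJ

262.0195 kJ


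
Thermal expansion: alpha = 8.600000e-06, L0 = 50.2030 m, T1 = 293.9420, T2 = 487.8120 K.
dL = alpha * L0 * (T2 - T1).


dT = 193.8700 K
dL = 8.600000e-06 * 50.2030 * 193.8700 = 0.083703 m
L_final = 50.286703 m

dL = 0.083703 m


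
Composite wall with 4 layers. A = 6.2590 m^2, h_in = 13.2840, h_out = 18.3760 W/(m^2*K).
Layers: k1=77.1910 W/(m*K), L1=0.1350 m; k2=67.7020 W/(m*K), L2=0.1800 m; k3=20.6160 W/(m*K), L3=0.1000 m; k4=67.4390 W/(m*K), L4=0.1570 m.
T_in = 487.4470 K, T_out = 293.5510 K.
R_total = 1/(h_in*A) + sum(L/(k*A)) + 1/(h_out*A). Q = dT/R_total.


R_conv_in = 1/(13.2840*6.2590) = 0.0120
R_1 = 0.1350/(77.1910*6.2590) = 0.0003
R_2 = 0.1800/(67.7020*6.2590) = 0.0004
R_3 = 0.1000/(20.6160*6.2590) = 0.0008
R_4 = 0.1570/(67.4390*6.2590) = 0.0004
R_conv_out = 1/(18.3760*6.2590) = 0.0087
R_total = 0.0226 K/W
Q = 193.8960 / 0.0226 = 8589.7809 W

R_total = 0.0226 K/W, Q = 8589.7809 W


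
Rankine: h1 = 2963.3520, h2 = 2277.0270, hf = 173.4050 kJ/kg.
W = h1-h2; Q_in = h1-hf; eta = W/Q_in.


W = 686.3250 kJ/kg
Q_in = 2789.9470 kJ/kg
eta = 0.2460 = 24.5999%

eta = 24.5999%


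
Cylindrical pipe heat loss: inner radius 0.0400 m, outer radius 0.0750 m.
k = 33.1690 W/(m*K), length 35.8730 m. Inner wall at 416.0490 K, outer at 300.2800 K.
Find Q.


dT = 115.7690 K
ln(ro/ri) = 0.6286
Q = 2*pi*33.1690*35.8730*115.7690 / 0.6286 = 1376866.6058 W

1376866.6058 W


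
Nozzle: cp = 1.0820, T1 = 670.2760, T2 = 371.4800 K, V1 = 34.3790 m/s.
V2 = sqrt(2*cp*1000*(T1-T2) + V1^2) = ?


dT = 298.7960 K
2*cp*1000*dT = 646594.5440
V1^2 = 1181.9156
V2 = sqrt(647776.4596) = 804.8456 m/s

804.8456 m/s


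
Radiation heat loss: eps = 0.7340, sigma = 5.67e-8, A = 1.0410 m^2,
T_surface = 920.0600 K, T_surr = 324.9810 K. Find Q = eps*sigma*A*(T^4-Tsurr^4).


T^4 = 7.1658e+11
Tsurr^4 = 1.1154e+10
Q = 0.7340 * 5.67e-8 * 1.0410 * 7.0543e+11 = 30561.9603 W

30561.9603 W


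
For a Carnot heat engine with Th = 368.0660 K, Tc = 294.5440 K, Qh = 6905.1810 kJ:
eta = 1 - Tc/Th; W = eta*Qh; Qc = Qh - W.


eta = 1 - 294.5440/368.0660 = 0.1998
W = 0.1998 * 6905.1810 = 1379.3252 kJ
Qc = 6905.1810 - 1379.3252 = 5525.8558 kJ

eta = 19.9752%, W = 1379.3252 kJ, Qc = 5525.8558 kJ


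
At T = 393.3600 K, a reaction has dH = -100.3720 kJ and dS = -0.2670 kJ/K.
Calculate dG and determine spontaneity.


T*dS = 393.3600 * -0.2670 = -105.0271 kJ
dG = -100.3720 + 105.0271 = 4.6551 kJ (non-spontaneous)

dG = 4.6551 kJ, non-spontaneous


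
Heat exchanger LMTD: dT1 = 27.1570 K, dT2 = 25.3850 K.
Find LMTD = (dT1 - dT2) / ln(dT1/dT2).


dT1/dT2 = 1.0698
ln(dT1/dT2) = 0.0675
LMTD = 1.7720 / 0.0675 = 26.2610 K

26.2610 K


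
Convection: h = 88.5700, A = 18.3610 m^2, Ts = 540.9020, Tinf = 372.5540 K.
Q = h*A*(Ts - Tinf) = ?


dT = 168.3480 K
Q = 88.5700 * 18.3610 * 168.3480 = 273773.2027 W

273773.2027 W


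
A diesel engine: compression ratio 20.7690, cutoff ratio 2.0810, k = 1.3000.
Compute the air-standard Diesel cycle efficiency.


r^(k-1) = 2.4844
rc^k = 2.5927
eta = 0.5438 = 54.3813%

54.3813%


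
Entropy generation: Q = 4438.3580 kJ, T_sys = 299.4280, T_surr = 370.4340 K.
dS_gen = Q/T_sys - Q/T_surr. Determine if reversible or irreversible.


dS_sys = 4438.3580/299.4280 = 14.8228 kJ/K
dS_surr = -4438.3580/370.4340 = -11.9815 kJ/K
dS_gen = 14.8228 - 11.9815 = 2.8413 kJ/K (irreversible)

dS_gen = 2.8413 kJ/K, irreversible


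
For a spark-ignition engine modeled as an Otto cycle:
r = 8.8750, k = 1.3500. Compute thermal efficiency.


r^(k-1) = 2.1471
eta = 1 - 1/2.1471 = 0.5343 = 53.4263%

53.4263%


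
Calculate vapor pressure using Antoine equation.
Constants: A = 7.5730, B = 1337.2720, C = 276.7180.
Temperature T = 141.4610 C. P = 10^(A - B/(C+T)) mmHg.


C+T = 418.1790
B/(C+T) = 3.1978
log10(P) = 7.5730 - 3.1978 = 4.3752
P = 10^4.3752 = 23722.1529 mmHg

23722.1529 mmHg


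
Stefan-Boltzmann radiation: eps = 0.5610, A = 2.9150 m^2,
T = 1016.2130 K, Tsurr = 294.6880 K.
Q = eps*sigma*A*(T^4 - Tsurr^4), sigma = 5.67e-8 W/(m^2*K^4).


T^4 = 1.0664e+12
Tsurr^4 = 7.5414e+09
Q = 0.5610 * 5.67e-8 * 2.9150 * 1.0589e+12 = 98184.1639 W

98184.1639 W


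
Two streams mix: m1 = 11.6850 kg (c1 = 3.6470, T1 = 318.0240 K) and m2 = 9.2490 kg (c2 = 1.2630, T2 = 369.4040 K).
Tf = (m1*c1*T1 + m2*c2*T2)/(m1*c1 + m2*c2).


num = 17867.8428
den = 54.2967
Tf = 329.0780 K

329.0780 K


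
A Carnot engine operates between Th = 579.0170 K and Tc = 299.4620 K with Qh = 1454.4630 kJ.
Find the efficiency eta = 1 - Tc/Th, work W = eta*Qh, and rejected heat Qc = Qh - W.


eta = 1 - 299.4620/579.0170 = 0.4828
W = 0.4828 * 1454.4630 = 702.2288 kJ
Qc = 1454.4630 - 702.2288 = 752.2342 kJ

eta = 48.2810%, W = 702.2288 kJ, Qc = 752.2342 kJ


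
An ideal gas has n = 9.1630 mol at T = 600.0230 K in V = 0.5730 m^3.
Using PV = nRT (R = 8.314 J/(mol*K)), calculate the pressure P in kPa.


P = nRT/V = 9.1630 * 8.314 * 600.0230 / 0.5730
= 45710.4614 / 0.5730 = 79773.9291 Pa = 79.7739 kPa

79.7739 kPa


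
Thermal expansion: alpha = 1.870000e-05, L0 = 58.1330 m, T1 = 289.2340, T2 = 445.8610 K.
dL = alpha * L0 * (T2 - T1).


dT = 156.6270 K
dL = 1.870000e-05 * 58.1330 * 156.6270 = 0.170267 m
L_final = 58.303267 m

dL = 0.170267 m


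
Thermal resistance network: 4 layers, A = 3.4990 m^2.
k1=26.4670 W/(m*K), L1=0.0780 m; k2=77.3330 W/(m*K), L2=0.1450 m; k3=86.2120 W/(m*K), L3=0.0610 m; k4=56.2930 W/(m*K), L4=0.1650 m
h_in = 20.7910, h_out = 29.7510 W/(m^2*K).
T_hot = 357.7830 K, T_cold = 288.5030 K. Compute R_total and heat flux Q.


R_conv_in = 1/(20.7910*3.4990) = 0.0137
R_1 = 0.0780/(26.4670*3.4990) = 0.0008
R_2 = 0.1450/(77.3330*3.4990) = 0.0005
R_3 = 0.0610/(86.2120*3.4990) = 0.0002
R_4 = 0.1650/(56.2930*3.4990) = 0.0008
R_conv_out = 1/(29.7510*3.4990) = 0.0096
R_total = 0.0258 K/W
Q = 69.2800 / 0.0258 = 2688.3513 W

R_total = 0.0258 K/W, Q = 2688.3513 W


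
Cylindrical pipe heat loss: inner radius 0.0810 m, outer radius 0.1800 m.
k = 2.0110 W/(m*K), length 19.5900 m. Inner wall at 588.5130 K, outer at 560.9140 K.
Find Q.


dT = 27.5990 K
ln(ro/ri) = 0.7985
Q = 2*pi*2.0110*19.5900*27.5990 / 0.7985 = 8555.4058 W

8555.4058 W


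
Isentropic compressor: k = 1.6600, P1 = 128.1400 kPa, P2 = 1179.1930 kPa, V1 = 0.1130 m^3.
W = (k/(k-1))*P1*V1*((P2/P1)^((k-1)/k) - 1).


(k-1)/k = 0.3976
(P2/P1)^exp = 2.4168
W = 2.5152 * 128.1400 * 0.1130 * (2.4168 - 1) = 51.5977 kJ

51.5977 kJ


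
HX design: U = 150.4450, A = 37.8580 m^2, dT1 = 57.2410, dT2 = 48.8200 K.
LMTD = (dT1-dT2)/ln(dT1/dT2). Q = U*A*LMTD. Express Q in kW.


LMTD = 52.9189 K
Q = 150.4450 * 37.8580 * 52.9189 = 301401.9432 W = 301.4019 kW

301.4019 kW


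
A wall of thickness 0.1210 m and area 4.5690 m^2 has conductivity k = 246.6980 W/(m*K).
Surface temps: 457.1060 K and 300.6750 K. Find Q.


dT = 156.4310 K
Q = 246.6980 * 4.5690 * 156.4310 / 0.1210 = 1457217.0297 W

1457217.0297 W


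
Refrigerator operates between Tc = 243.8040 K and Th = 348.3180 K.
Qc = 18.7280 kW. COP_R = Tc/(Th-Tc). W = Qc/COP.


COP = 243.8040 / 104.5140 = 2.3327
W = 18.7280 / 2.3327 = 8.0283 kW

COP = 2.3327, W = 8.0283 kW


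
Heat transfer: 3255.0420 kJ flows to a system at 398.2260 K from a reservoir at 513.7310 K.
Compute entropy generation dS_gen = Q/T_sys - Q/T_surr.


dS_sys = 3255.0420/398.2260 = 8.1739 kJ/K
dS_surr = -3255.0420/513.7310 = -6.3361 kJ/K
dS_gen = 8.1739 - 6.3361 = 1.8378 kJ/K (irreversible)

dS_gen = 1.8378 kJ/K, irreversible


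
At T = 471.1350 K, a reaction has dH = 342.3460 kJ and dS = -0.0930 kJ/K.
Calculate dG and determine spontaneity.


T*dS = 471.1350 * -0.0930 = -43.8156 kJ
dG = 342.3460 + 43.8156 = 386.1616 kJ (non-spontaneous)

dG = 386.1616 kJ, non-spontaneous


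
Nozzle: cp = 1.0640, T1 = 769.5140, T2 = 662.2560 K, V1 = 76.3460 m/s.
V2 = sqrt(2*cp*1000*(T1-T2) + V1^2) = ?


dT = 107.2580 K
2*cp*1000*dT = 228245.0240
V1^2 = 5828.7117
V2 = sqrt(234073.7357) = 483.8117 m/s

483.8117 m/s


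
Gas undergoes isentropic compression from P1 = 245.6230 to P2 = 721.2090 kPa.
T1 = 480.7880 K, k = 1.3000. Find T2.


(k-1)/k = 0.2308
(P2/P1)^exp = 1.2822
T2 = 480.7880 * 1.2822 = 616.4611 K

616.4611 K


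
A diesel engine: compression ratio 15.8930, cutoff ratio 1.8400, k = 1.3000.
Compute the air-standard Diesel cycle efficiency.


r^(k-1) = 2.2928
rc^k = 2.2093
eta = 0.5170 = 51.6980%

51.6980%


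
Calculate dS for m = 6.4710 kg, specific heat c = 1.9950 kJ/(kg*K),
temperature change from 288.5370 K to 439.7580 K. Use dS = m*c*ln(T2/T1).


T2/T1 = 1.5241
ln(T2/T1) = 0.4214
dS = 6.4710 * 1.9950 * 0.4214 = 5.4401 kJ/K

5.4401 kJ/K


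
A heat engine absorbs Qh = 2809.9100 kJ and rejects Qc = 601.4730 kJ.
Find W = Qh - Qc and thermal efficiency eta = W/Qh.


W = 2809.9100 - 601.4730 = 2208.4370 kJ
eta = 2208.4370 / 2809.9100 = 0.7859 = 78.5946%

W = 2208.4370 kJ, eta = 78.5946%


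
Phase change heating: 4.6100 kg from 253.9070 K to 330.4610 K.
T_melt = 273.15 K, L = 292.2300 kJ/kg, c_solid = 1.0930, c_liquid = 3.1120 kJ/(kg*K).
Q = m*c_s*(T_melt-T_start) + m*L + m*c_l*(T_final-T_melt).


Q1 (sensible, solid) = 4.6100 * 1.0930 * 19.2430 = 96.9603 kJ
Q2 (latent) = 4.6100 * 292.2300 = 1347.1803 kJ
Q3 (sensible, liquid) = 4.6100 * 3.1120 * 57.3110 = 822.2019 kJ
Q_total = 2266.3425 kJ

2266.3425 kJ


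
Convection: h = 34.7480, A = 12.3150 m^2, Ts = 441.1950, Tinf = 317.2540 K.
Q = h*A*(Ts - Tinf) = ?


dT = 123.9410 K
Q = 34.7480 * 12.3150 * 123.9410 = 53037.0335 W

53037.0335 W


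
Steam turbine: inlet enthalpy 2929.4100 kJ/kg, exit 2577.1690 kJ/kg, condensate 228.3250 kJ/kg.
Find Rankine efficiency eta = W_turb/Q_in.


W = 352.2410 kJ/kg
Q_in = 2701.0850 kJ/kg
eta = 0.1304 = 13.0407%

eta = 13.0407%


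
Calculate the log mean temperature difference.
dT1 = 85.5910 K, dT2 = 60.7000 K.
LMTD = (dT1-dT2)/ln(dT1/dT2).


dT1/dT2 = 1.4101
ln(dT1/dT2) = 0.3436
LMTD = 24.8910 / 0.3436 = 72.4341 K

72.4341 K


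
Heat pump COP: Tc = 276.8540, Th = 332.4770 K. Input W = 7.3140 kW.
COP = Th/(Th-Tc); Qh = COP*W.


COP = 332.4770 / 55.6230 = 5.9773
Qh = 5.9773 * 7.3140 = 43.7182 kW

COP = 5.9773, Qh = 43.7182 kW


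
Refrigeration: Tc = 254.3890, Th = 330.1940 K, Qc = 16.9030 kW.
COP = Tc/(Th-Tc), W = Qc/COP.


COP = 254.3890 / 75.8050 = 3.3558
W = 16.9030 / 3.3558 = 5.0369 kW

COP = 3.3558, W = 5.0369 kW


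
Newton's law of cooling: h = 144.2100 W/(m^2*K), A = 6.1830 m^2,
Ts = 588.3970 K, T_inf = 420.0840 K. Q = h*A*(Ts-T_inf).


dT = 168.3130 K
Q = 144.2100 * 6.1830 * 168.3130 = 150076.3588 W

150076.3588 W


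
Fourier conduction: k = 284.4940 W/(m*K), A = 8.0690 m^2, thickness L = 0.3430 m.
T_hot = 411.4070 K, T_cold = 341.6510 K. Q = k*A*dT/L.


dT = 69.7560 K
Q = 284.4940 * 8.0690 * 69.7560 / 0.3430 = 466853.1312 W

466853.1312 W


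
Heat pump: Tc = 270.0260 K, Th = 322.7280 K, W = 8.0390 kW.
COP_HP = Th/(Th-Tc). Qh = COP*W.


COP = 322.7280 / 52.7020 = 6.1236
Qh = 6.1236 * 8.0390 = 49.2279 kW

COP = 6.1236, Qh = 49.2279 kW


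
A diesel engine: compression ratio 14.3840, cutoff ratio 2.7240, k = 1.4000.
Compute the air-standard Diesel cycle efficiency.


r^(k-1) = 2.9050
rc^k = 4.0671
eta = 0.5626 = 56.2561%

56.2561%


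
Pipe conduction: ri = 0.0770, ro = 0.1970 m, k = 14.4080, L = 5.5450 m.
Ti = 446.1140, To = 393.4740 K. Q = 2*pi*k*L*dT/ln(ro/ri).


dT = 52.6400 K
ln(ro/ri) = 0.9394
Q = 2*pi*14.4080*5.5450*52.6400 / 0.9394 = 28128.8014 W

28128.8014 W


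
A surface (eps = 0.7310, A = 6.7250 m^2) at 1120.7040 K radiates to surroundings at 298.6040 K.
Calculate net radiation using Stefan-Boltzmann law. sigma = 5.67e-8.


T^4 = 1.5775e+12
Tsurr^4 = 7.9503e+09
Q = 0.7310 * 5.67e-8 * 6.7250 * 1.5695e+12 = 437483.9185 W

437483.9185 W


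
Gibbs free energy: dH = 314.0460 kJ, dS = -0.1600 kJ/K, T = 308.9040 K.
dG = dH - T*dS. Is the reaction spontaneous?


T*dS = 308.9040 * -0.1600 = -49.4246 kJ
dG = 314.0460 + 49.4246 = 363.4706 kJ (non-spontaneous)

dG = 363.4706 kJ, non-spontaneous


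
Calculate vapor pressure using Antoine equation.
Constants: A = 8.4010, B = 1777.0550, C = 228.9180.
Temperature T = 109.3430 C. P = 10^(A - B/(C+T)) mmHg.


C+T = 338.2610
B/(C+T) = 5.2535
log10(P) = 8.4010 - 5.2535 = 3.1475
P = 10^3.1475 = 1404.4217 mmHg

1404.4217 mmHg


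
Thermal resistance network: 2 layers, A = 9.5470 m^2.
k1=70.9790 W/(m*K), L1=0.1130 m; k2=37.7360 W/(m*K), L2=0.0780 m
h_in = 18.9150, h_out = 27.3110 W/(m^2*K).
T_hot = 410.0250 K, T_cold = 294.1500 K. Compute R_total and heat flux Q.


R_conv_in = 1/(18.9150*9.5470) = 0.0055
R_1 = 0.1130/(70.9790*9.5470) = 0.0002
R_2 = 0.0780/(37.7360*9.5470) = 0.0002
R_conv_out = 1/(27.3110*9.5470) = 0.0038
R_total = 0.0098 K/W
Q = 115.8750 / 0.0098 = 11877.0694 W

R_total = 0.0098 K/W, Q = 11877.0694 W


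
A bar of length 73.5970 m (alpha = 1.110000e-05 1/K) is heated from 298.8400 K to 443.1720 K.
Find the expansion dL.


dT = 144.3320 K
dL = 1.110000e-05 * 73.5970 * 144.3320 = 0.117909 m
L_final = 73.714909 m

dL = 0.117909 m


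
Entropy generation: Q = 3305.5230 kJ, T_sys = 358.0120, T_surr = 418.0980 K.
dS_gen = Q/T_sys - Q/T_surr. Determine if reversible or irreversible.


dS_sys = 3305.5230/358.0120 = 9.2330 kJ/K
dS_surr = -3305.5230/418.0980 = -7.9061 kJ/K
dS_gen = 9.2330 - 7.9061 = 1.3269 kJ/K (irreversible)

dS_gen = 1.3269 kJ/K, irreversible


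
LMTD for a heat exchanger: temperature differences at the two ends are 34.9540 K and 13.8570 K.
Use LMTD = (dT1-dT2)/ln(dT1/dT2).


dT1/dT2 = 2.5225
ln(dT1/dT2) = 0.9252
LMTD = 21.0970 / 0.9252 = 22.8016 K

22.8016 K


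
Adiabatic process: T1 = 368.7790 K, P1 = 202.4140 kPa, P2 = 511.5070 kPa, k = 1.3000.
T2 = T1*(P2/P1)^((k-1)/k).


(k-1)/k = 0.2308
(P2/P1)^exp = 1.2385
T2 = 368.7790 * 1.2385 = 456.7478 K

456.7478 K


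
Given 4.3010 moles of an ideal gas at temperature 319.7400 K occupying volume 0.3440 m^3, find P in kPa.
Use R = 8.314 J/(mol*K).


P = nRT/V = 4.3010 * 8.314 * 319.7400 / 0.3440
= 11433.4273 / 0.3440 = 33236.7072 Pa = 33.2367 kPa

33.2367 kPa


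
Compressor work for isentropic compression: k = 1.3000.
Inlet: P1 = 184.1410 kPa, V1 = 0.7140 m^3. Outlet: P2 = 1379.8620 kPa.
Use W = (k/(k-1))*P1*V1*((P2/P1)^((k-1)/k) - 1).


(k-1)/k = 0.2308
(P2/P1)^exp = 1.5917
W = 4.3333 * 184.1410 * 0.7140 * (1.5917 - 1) = 337.0880 kJ

337.0880 kJ


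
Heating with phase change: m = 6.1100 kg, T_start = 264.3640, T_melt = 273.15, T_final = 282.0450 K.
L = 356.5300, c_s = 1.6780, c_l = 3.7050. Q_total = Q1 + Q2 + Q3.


Q1 (sensible, solid) = 6.1100 * 1.6780 * 8.7860 = 90.0792 kJ
Q2 (latent) = 6.1100 * 356.5300 = 2178.3983 kJ
Q3 (sensible, liquid) = 6.1100 * 3.7050 * 8.8950 = 201.3610 kJ
Q_total = 2469.8385 kJ

2469.8385 kJ


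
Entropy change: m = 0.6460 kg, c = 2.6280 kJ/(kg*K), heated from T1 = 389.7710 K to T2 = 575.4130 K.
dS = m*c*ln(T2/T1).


T2/T1 = 1.4763
ln(T2/T1) = 0.3895
dS = 0.6460 * 2.6280 * 0.3895 = 0.6613 kJ/K

0.6613 kJ/K


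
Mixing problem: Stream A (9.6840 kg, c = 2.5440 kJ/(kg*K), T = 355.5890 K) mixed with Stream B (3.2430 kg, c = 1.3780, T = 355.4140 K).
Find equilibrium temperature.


num = 10348.6180
den = 29.1049
Tf = 355.5621 K

355.5621 K


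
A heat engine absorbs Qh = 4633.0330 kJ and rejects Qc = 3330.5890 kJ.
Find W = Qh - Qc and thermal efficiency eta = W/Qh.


W = 4633.0330 - 3330.5890 = 1302.4440 kJ
eta = 1302.4440 / 4633.0330 = 0.2811 = 28.1121%

W = 1302.4440 kJ, eta = 28.1121%


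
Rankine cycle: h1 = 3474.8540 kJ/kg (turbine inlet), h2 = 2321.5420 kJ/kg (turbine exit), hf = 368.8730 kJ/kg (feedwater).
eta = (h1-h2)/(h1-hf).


W = 1153.3120 kJ/kg
Q_in = 3105.9810 kJ/kg
eta = 0.3713 = 37.1320%

eta = 37.1320%


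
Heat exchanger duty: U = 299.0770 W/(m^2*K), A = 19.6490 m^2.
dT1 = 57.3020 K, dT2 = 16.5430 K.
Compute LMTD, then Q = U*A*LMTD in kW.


LMTD = 32.8074 K
Q = 299.0770 * 19.6490 * 32.8074 = 192794.7340 W = 192.7947 kW

192.7947 kW


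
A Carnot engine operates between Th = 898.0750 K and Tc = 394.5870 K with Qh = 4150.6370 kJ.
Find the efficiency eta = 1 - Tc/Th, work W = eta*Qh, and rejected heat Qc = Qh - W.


eta = 1 - 394.5870/898.0750 = 0.5606
W = 0.5606 * 4150.6370 = 2326.9726 kJ
Qc = 4150.6370 - 2326.9726 = 1823.6644 kJ

eta = 56.0630%, W = 2326.9726 kJ, Qc = 1823.6644 kJ


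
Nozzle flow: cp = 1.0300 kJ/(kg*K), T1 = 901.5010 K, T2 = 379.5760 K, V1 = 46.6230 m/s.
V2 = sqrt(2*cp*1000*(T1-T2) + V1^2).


dT = 521.9250 K
2*cp*1000*dT = 1075165.5000
V1^2 = 2173.7041
V2 = sqrt(1077339.2041) = 1037.9495 m/s

1037.9495 m/s


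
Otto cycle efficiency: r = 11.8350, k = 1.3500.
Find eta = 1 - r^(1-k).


r^(k-1) = 2.3747
eta = 1 - 1/2.3747 = 0.5789 = 57.8894%

57.8894%


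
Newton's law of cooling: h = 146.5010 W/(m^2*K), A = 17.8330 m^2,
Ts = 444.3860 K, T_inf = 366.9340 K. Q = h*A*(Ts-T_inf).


dT = 77.4520 K
Q = 146.5010 * 17.8330 * 77.4520 = 202347.4033 W

202347.4033 W


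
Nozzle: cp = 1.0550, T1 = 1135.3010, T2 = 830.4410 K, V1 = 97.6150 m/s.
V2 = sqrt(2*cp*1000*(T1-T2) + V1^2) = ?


dT = 304.8600 K
2*cp*1000*dT = 643254.6000
V1^2 = 9528.6882
V2 = sqrt(652783.2882) = 807.9501 m/s

807.9501 m/s


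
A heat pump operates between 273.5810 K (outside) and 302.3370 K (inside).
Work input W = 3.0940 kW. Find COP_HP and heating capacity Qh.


COP = 302.3370 / 28.7560 = 10.5139
Qh = 10.5139 * 3.0940 = 32.5299 kW

COP = 10.5139, Qh = 32.5299 kW


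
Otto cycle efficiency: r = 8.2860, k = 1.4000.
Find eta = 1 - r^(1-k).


r^(k-1) = 2.3299
eta = 1 - 1/2.3299 = 0.5708 = 57.0798%

57.0798%


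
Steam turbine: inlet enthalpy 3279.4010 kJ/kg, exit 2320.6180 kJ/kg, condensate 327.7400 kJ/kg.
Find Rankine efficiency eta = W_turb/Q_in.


W = 958.7830 kJ/kg
Q_in = 2951.6610 kJ/kg
eta = 0.3248 = 32.4828%

eta = 32.4828%


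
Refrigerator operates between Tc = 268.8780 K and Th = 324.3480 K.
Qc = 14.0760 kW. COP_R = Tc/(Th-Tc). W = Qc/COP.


COP = 268.8780 / 55.4700 = 4.8473
W = 14.0760 / 4.8473 = 2.9039 kW

COP = 4.8473, W = 2.9039 kW


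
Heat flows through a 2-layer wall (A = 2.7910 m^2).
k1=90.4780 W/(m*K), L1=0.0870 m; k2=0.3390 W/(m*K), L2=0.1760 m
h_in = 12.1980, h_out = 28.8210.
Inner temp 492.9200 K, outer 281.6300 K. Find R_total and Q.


R_conv_in = 1/(12.1980*2.7910) = 0.0294
R_1 = 0.0870/(90.4780*2.7910) = 0.0003
R_2 = 0.1760/(0.3390*2.7910) = 0.1860
R_conv_out = 1/(28.8210*2.7910) = 0.0124
R_total = 0.2282 K/W
Q = 211.2900 / 0.2282 = 926.0336 W

R_total = 0.2282 K/W, Q = 926.0336 W


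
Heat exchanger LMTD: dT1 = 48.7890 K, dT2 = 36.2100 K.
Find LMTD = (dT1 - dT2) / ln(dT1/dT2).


dT1/dT2 = 1.3474
ln(dT1/dT2) = 0.2982
LMTD = 12.5790 / 0.2982 = 42.1874 K

42.1874 K


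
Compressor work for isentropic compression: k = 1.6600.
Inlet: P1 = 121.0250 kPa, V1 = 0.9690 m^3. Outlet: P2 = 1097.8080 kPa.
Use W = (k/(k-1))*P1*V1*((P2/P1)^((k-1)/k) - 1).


(k-1)/k = 0.3976
(P2/P1)^exp = 2.4030
W = 2.5152 * 121.0250 * 0.9690 * (2.4030 - 1) = 413.8274 kJ

413.8274 kJ


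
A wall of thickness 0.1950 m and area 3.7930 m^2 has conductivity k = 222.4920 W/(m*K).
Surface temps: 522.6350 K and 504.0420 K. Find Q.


dT = 18.5930 K
Q = 222.4920 * 3.7930 * 18.5930 / 0.1950 = 80465.9421 W

80465.9421 W


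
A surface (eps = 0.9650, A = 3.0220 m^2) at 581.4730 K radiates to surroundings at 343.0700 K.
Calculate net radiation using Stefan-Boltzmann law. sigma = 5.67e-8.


T^4 = 1.1432e+11
Tsurr^4 = 1.3853e+10
Q = 0.9650 * 5.67e-8 * 3.0220 * 1.0047e+11 = 16612.1363 W

16612.1363 W


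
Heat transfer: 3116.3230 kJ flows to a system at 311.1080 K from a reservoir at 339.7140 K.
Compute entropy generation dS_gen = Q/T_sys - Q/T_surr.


dS_sys = 3116.3230/311.1080 = 10.0169 kJ/K
dS_surr = -3116.3230/339.7140 = -9.1734 kJ/K
dS_gen = 10.0169 - 9.1734 = 0.8435 kJ/K (irreversible)

dS_gen = 0.8435 kJ/K, irreversible


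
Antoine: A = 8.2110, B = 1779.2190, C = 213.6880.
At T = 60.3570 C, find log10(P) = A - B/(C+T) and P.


C+T = 274.0450
B/(C+T) = 6.4924
log10(P) = 8.2110 - 6.4924 = 1.7186
P = 10^1.7186 = 52.3078 mmHg

52.3078 mmHg


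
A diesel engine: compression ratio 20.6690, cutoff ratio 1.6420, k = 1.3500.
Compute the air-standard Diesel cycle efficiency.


r^(k-1) = 2.8864
rc^k = 1.9532
eta = 0.6190 = 61.8962%

61.8962%


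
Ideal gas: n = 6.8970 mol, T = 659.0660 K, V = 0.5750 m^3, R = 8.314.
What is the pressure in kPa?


P = nRT/V = 6.8970 * 8.314 * 659.0660 / 0.5750
= 37791.9372 / 0.5750 = 65725.1081 Pa = 65.7251 kPa

65.7251 kPa


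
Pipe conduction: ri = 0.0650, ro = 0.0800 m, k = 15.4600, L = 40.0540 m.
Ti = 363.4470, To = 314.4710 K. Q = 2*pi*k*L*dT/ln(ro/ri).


dT = 48.9760 K
ln(ro/ri) = 0.2076
Q = 2*pi*15.4600*40.0540*48.9760 / 0.2076 = 917717.2015 W

917717.2015 W


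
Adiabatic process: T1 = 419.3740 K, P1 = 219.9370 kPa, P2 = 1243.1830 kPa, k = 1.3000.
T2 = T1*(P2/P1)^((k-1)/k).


(k-1)/k = 0.2308
(P2/P1)^exp = 1.4914
T2 = 419.3740 * 1.4914 = 625.4529 K

625.4529 K


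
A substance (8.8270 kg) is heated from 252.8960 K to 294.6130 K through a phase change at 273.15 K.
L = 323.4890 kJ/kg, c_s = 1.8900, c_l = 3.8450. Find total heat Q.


Q1 (sensible, solid) = 8.8270 * 1.8900 * 20.2540 = 337.8981 kJ
Q2 (latent) = 8.8270 * 323.4890 = 2855.4374 kJ
Q3 (sensible, liquid) = 8.8270 * 3.8450 * 21.4630 = 728.4502 kJ
Q_total = 3921.7857 kJ

3921.7857 kJ


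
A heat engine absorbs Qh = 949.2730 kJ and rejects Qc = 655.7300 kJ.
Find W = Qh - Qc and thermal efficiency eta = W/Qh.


W = 949.2730 - 655.7300 = 293.5430 kJ
eta = 293.5430 / 949.2730 = 0.3092 = 30.9229%

W = 293.5430 kJ, eta = 30.9229%


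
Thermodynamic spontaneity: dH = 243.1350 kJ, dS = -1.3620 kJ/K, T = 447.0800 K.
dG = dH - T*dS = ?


T*dS = 447.0800 * -1.3620 = -608.9230 kJ
dG = 243.1350 + 608.9230 = 852.0580 kJ (non-spontaneous)

dG = 852.0580 kJ, non-spontaneous


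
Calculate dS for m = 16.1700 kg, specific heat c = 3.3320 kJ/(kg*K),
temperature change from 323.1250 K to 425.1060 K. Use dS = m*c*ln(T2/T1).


T2/T1 = 1.3156
ln(T2/T1) = 0.2743
dS = 16.1700 * 3.3320 * 0.2743 = 14.7788 kJ/K

14.7788 kJ/K


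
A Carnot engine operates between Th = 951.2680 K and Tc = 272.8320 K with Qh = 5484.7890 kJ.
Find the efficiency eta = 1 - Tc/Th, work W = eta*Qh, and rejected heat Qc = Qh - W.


eta = 1 - 272.8320/951.2680 = 0.7132
W = 0.7132 * 5484.7890 = 3911.7034 kJ
Qc = 5484.7890 - 3911.7034 = 1573.0856 kJ

eta = 71.3191%, W = 3911.7034 kJ, Qc = 1573.0856 kJ


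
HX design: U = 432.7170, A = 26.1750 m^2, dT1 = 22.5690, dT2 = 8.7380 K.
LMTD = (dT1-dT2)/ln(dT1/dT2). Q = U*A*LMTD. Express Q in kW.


LMTD = 14.5759 K
Q = 432.7170 * 26.1750 * 14.5759 = 165091.8503 W = 165.0919 kW

165.0919 kW


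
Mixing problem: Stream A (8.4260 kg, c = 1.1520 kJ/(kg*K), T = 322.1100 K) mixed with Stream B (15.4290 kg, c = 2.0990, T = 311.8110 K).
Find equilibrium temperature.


num = 13224.7880
den = 42.0922
Tf = 314.1860 K

314.1860 K


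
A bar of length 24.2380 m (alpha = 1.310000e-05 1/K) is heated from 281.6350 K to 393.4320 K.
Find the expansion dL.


dT = 111.7970 K
dL = 1.310000e-05 * 24.2380 * 111.7970 = 0.035498 m
L_final = 24.273498 m

dL = 0.035498 m


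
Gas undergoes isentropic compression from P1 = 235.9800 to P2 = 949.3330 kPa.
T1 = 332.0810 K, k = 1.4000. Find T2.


(k-1)/k = 0.2857
(P2/P1)^exp = 1.4884
T2 = 332.0810 * 1.4884 = 494.2773 K

494.2773 K


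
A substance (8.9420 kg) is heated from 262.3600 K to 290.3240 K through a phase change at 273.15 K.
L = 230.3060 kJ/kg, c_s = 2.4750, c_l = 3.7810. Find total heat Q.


Q1 (sensible, solid) = 8.9420 * 2.4750 * 10.7900 = 238.7983 kJ
Q2 (latent) = 8.9420 * 230.3060 = 2059.3963 kJ
Q3 (sensible, liquid) = 8.9420 * 3.7810 * 17.1740 = 580.6478 kJ
Q_total = 2878.8424 kJ

2878.8424 kJ


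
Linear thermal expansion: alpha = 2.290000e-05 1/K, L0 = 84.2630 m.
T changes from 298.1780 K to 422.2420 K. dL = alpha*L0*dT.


dT = 124.0640 K
dL = 2.290000e-05 * 84.2630 * 124.0640 = 0.239397 m
L_final = 84.502397 m

dL = 0.239397 m


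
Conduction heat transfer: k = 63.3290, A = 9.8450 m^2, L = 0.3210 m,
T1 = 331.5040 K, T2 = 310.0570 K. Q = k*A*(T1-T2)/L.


dT = 21.4470 K
Q = 63.3290 * 9.8450 * 21.4470 / 0.3210 = 41656.2211 W

41656.2211 W


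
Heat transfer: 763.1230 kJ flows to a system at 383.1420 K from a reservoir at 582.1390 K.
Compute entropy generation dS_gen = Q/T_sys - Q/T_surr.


dS_sys = 763.1230/383.1420 = 1.9917 kJ/K
dS_surr = -763.1230/582.1390 = -1.3109 kJ/K
dS_gen = 1.9917 - 1.3109 = 0.6809 kJ/K (irreversible)

dS_gen = 0.6809 kJ/K, irreversible


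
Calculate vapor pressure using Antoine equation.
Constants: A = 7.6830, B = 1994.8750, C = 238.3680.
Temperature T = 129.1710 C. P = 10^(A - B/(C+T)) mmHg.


C+T = 367.5390
B/(C+T) = 5.4277
log10(P) = 7.6830 - 5.4277 = 2.2553
P = 10^2.2553 = 180.0299 mmHg

180.0299 mmHg


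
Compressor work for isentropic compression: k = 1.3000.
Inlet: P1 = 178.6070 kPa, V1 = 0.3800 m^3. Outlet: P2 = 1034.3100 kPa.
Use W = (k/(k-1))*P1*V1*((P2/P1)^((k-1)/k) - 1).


(k-1)/k = 0.2308
(P2/P1)^exp = 1.4998
W = 4.3333 * 178.6070 * 0.3800 * (1.4998 - 1) = 146.9805 kJ

146.9805 kJ
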